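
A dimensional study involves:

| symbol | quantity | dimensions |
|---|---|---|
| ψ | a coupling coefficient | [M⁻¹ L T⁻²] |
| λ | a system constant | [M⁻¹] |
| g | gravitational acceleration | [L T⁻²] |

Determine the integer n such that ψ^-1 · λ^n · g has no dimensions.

1

Balance the M exponent: (-1)·n from λ, plus −(-1) + (0) = 1 from the rest, must sum to zero.
−n + 1 = 0, so n = 1.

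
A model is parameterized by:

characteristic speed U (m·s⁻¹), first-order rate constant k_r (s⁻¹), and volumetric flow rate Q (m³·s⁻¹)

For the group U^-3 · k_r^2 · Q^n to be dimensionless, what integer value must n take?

Balance the L exponent: (3)·n from Q, plus −3·(1) + 2·(0) = -3 from the rest, must sum to zero.
3n − 3 = 0, so n = 1.

1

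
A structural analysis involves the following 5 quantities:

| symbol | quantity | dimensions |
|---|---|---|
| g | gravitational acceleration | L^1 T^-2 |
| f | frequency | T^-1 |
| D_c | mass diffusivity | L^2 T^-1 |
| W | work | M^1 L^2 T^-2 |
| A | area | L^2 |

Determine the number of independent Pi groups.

There are 5 variables and 3 base dimensions (M, L, T).
The dimension matrix has rank 3.
Independent dimensionless groups: 5 − 3 = 2.

2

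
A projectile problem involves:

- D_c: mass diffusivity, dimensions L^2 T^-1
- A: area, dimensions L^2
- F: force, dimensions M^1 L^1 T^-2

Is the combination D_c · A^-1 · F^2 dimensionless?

Sum the exponent of each base dimension across the product:
  M: [D_c]_M − [A]_M + 2·[F]_M = (0) − (0) + 2·(1) = 2
  L: [D_c]_L − [A]_L + 2·[F]_L = (2) − (2) + 2·(1) = 2
  T: [D_c]_T − [A]_T + 2·[F]_T = (-1) − (0) + 2·(-2) = -5
Net dimensions [M² L² T⁻⁵] ≠ [1] — not dimensionless.

no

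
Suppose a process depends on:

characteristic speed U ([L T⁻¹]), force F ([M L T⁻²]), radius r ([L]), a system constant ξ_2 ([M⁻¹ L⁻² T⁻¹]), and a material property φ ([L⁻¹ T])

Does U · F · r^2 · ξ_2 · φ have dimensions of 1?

no

Sum the exponent of each base dimension across the product:
  M: [U]_M + [F]_M + 2·[r]_M + [ξ_2]_M + [φ]_M = (0) + (1) + 2·(0) + (-1) + (0) = 0
  L: [U]_L + [F]_L + 2·[r]_L + [ξ_2]_L + [φ]_L = (1) + (1) + 2·(1) + (-2) + (-1) = 1
  T: [U]_T + [F]_T + 2·[r]_T + [ξ_2]_T + [φ]_T = (-1) + (-2) + 2·(0) + (-1) + (1) = -3
Net dimensions [L T⁻³] ≠ [1] — not dimensionless.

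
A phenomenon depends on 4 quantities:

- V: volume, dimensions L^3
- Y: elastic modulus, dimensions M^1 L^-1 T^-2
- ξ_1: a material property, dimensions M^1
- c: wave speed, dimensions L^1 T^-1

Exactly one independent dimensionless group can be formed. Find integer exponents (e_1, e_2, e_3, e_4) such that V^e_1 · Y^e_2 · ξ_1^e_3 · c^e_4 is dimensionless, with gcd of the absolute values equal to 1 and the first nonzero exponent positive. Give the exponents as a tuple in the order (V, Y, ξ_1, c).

(1, 1, -1, -2)

M: e_1·(0) + e_2·(1) + e_3·(1) + e_4·(0) = 0
L: e_1·(3) + e_2·(-1) + e_3·(0) + e_4·(1) = 0
T: e_1·(0) + e_2·(-2) + e_3·(0) + e_4·(-1) = 0
Solving this homogeneous linear system for the smallest-integer solution (first nonzero entry positive) gives (1, 1, -1, -2).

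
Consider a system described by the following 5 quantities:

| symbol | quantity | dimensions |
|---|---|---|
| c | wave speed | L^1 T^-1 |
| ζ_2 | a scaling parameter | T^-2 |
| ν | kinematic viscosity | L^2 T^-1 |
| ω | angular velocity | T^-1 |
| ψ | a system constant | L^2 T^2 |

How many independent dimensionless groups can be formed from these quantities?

3

There are 5 variables and 2 base dimensions (L, T).
The dimension matrix has rank 2.
Independent dimensionless groups: 5 − 2 = 3.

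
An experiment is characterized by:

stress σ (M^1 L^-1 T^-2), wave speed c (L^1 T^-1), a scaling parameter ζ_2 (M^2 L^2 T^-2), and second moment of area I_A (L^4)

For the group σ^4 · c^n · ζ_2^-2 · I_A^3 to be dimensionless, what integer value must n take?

-4

Balance the L exponent: (1)·n from c, plus 4·(-1) − 2·(2) + 3·(4) = 4 from the rest, must sum to zero.
n + 4 = 0, so n = -4.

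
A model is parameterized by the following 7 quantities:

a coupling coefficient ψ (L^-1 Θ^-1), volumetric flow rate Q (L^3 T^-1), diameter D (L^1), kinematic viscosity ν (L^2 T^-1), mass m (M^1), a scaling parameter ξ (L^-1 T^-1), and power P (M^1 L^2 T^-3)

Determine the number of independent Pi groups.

3

There are 7 variables and 4 base dimensions (M, L, T, Θ).
The dimension matrix has rank 4.
Independent dimensionless groups: 7 − 4 = 3.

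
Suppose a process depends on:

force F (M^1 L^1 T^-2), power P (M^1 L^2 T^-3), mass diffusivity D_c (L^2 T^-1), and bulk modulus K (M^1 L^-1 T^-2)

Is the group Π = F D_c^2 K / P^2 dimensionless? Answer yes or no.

yes

Sum the exponent of each base dimension across the product:
  M: [F]_M − 2·[P]_M + 2·[D_c]_M + [K]_M = (1) − 2·(1) + 2·(0) + (1) = 0
  L: [F]_L − 2·[P]_L + 2·[D_c]_L + [K]_L = (1) − 2·(2) + 2·(2) + (-1) = 0
  T: [F]_T − 2·[P]_T + 2·[D_c]_T + [K]_T = (-2) − 2·(-3) + 2·(-1) + (-2) = 0
All base exponents vanish — dimensionless.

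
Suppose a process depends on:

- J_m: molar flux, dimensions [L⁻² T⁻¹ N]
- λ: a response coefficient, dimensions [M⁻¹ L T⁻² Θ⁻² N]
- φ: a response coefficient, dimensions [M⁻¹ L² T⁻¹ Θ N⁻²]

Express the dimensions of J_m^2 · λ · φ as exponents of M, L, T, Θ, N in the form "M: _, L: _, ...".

M: -2, L: -1, T: -5, Θ: -1, N: 1

Collect each base-dimension exponent across the product:
  M: 2·(0) + (-1) + (-1) = -2
  L: 2·(-2) + (1) + (2) = -1
  T: 2·(-1) + (-2) + (-1) = -5
  Θ: 2·(0) + (-2) + (1) = -1
  N: 2·(1) + (1) + (-2) = 1
So the dimensions are [M⁻² L⁻¹ T⁻⁵ Θ⁻¹ N].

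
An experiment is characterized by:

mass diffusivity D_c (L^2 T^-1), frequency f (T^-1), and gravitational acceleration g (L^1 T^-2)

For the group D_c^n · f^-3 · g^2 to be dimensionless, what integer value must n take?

-1

Balance the L exponent: (2)·n from D_c, plus −3·(0) + 2·(1) = 2 from the rest, must sum to zero.
2n + 2 = 0, so n = -1.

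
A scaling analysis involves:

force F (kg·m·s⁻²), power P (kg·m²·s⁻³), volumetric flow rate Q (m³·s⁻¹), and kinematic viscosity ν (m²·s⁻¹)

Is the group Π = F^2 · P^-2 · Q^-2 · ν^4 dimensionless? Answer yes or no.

Sum the exponent of each base dimension across the product:
  M: 2·[F]_M − 2·[P]_M − 2·[Q]_M + 4·[ν]_M = 2·(1) − 2·(1) − 2·(0) + 4·(0) = 0
  L: 2·[F]_L − 2·[P]_L − 2·[Q]_L + 4·[ν]_L = 2·(1) − 2·(2) − 2·(3) + 4·(2) = 0
  T: 2·[F]_T − 2·[P]_T − 2·[Q]_T + 4·[ν]_T = 2·(-2) − 2·(-3) − 2·(-1) + 4·(-1) = 0
All base exponents vanish — dimensionless.

yes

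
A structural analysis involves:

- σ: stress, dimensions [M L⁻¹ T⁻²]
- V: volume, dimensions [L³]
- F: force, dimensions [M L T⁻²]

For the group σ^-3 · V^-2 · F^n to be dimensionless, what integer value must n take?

Balance the M exponent: (1)·n from F, plus −3·(1) − 2·(0) = -3 from the rest, must sum to zero.
n − 3 = 0, so n = 3.

3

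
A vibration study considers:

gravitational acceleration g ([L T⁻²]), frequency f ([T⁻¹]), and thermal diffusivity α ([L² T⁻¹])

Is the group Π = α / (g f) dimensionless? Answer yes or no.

Sum the exponent of each base dimension across the product:
  L: −[g]_L − [f]_L + [α]_L = −(1) − (0) + (2) = 1
  T: −[g]_T − [f]_T + [α]_T = −(-2) − (-1) + (-1) = 2
Net dimensions [L T²] ≠ [1] — not dimensionless.

no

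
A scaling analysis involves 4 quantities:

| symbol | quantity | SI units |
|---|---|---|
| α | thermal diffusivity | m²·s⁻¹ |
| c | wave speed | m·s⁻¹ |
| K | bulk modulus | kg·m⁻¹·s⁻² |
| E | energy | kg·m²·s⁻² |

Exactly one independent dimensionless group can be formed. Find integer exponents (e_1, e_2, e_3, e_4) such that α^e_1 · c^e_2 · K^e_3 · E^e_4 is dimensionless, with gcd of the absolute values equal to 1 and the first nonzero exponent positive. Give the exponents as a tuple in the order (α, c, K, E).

M: e_1·(0) + e_2·(0) + e_3·(1) + e_4·(1) = 0
L: e_1·(2) + e_2·(1) + e_3·(-1) + e_4·(2) = 0
T: e_1·(-1) + e_2·(-1) + e_3·(-2) + e_4·(-2) = 0
Solving this homogeneous linear system for the smallest-integer solution (first nonzero entry positive) gives (3, -3, 1, -1).

(3, -3, 1, -1)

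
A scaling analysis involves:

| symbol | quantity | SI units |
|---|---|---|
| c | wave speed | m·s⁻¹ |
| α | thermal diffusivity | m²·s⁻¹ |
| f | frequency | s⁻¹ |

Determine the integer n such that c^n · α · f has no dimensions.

-2

Balance the L exponent: (1)·n from c, plus (2) + (0) = 2 from the rest, must sum to zero.
n + 2 = 0, so n = -2.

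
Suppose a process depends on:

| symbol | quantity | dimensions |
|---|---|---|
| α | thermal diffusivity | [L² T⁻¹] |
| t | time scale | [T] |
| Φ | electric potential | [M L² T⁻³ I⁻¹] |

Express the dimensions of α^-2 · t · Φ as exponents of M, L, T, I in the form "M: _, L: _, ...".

M: 1, L: -2, T: 0, I: -1

Collect each base-dimension exponent across the product:
  M: −2·(0) + (0) + (1) = 1
  L: −2·(2) + (0) + (2) = -2
  T: −2·(-1) + (1) + (-3) = 0
  I: −2·(0) + (0) + (-1) = -1
So the dimensions are [M L⁻² I⁻¹].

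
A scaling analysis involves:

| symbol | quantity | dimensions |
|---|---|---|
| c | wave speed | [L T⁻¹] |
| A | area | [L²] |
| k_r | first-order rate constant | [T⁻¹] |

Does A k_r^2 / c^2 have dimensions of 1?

Sum the exponent of each base dimension across the product:
  L: −2·[c]_L + [A]_L + 2·[k_r]_L = −2·(1) + (2) + 2·(0) = 0
  T: −2·[c]_T + [A]_T + 2·[k_r]_T = −2·(-1) + (0) + 2·(-1) = 0
All base exponents vanish — dimensionless.

yes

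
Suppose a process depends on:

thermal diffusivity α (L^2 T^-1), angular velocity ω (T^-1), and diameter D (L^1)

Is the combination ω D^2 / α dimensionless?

yes

Sum the exponent of each base dimension across the product:
  M: −[α]_M + [ω]_M + 2·[D]_M = −(0) + (0) + 2·(0) = 0
  L: −[α]_L + [ω]_L + 2·[D]_L = −(2) + (0) + 2·(1) = 0
  T: −[α]_T + [ω]_T + 2·[D]_T = −(-1) + (-1) + 2·(0) = 0
All base exponents vanish — dimensionless.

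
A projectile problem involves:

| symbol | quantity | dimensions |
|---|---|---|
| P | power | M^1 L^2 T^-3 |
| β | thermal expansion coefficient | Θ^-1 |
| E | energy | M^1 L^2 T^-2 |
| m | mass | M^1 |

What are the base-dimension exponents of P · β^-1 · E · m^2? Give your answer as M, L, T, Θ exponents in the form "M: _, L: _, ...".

M: 4, L: 4, T: -5, Θ: 1

Collect each base-dimension exponent across the product:
  M: (1) − (0) + (1) + 2·(1) = 4
  L: (2) − (0) + (2) + 2·(0) = 4
  T: (-3) − (0) + (-2) + 2·(0) = -5
  Θ: (0) − (-1) + (0) + 2·(0) = 1
So the dimensions are [M⁴ L⁴ T⁻⁵ Θ].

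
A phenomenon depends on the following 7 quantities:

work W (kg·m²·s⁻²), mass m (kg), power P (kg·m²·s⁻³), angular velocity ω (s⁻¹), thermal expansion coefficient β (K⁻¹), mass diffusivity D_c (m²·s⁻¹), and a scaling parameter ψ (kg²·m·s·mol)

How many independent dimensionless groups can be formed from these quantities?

2

There are 7 variables and 5 base dimensions (M, L, T, Θ, N).
The dimension matrix has rank 5.
Independent dimensionless groups: 7 − 5 = 2.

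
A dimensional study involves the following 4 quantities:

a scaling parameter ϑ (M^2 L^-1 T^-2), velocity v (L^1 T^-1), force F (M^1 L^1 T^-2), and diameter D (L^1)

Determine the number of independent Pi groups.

1

There are 4 variables and 3 base dimensions (M, L, T).
The dimension matrix has rank 3.
Independent dimensionless groups: 4 − 3 = 1.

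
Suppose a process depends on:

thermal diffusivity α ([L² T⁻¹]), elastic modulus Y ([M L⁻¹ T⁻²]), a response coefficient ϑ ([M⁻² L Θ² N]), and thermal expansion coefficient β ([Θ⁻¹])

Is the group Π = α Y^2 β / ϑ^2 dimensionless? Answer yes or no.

no

Sum the exponent of each base dimension across the product:
  M: [α]_M + 2·[Y]_M − 2·[ϑ]_M + [β]_M = (0) + 2·(1) − 2·(-2) + (0) = 6
  L: [α]_L + 2·[Y]_L − 2·[ϑ]_L + [β]_L = (2) + 2·(-1) − 2·(1) + (0) = -2
  T: [α]_T + 2·[Y]_T − 2·[ϑ]_T + [β]_T = (-1) + 2·(-2) − 2·(0) + (0) = -5
  Θ: [α]_Θ + 2·[Y]_Θ − 2·[ϑ]_Θ + [β]_Θ = (0) + 2·(0) − 2·(2) + (-1) = -5
  N: [α]_N + 2·[Y]_N − 2·[ϑ]_N + [β]_N = (0) + 2·(0) − 2·(1) + (0) = -2
Net dimensions [M⁶ L⁻² T⁻⁵ Θ⁻⁵ N⁻²] ≠ [1] — not dimensionless.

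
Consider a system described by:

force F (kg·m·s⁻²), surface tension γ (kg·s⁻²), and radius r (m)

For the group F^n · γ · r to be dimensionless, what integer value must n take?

-1

Balance the M exponent: (1)·n from F, plus (1) + (0) = 1 from the rest, must sum to zero.
n + 1 = 0, so n = -1.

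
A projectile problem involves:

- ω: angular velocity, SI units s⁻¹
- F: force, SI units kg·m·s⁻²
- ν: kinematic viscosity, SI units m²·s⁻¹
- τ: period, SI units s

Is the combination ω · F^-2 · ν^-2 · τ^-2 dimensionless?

no

Sum the exponent of each base dimension across the product:
  M: [ω]_M − 2·[F]_M − 2·[ν]_M − 2·[τ]_M = (0) − 2·(1) − 2·(0) − 2·(0) = -2
  L: [ω]_L − 2·[F]_L − 2·[ν]_L − 2·[τ]_L = (0) − 2·(1) − 2·(2) − 2·(0) = -6
  T: [ω]_T − 2·[F]_T − 2·[ν]_T − 2·[τ]_T = (-1) − 2·(-2) − 2·(-1) − 2·(1) = 3
Net dimensions [M⁻² L⁻⁶ T³] ≠ [1] — not dimensionless.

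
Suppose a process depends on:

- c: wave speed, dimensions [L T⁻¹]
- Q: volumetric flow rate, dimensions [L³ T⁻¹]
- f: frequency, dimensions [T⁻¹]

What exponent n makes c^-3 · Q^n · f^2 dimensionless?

Balance the L exponent: (3)·n from Q, plus −3·(1) + 2·(0) = -3 from the rest, must sum to zero.
3n − 3 = 0, so n = 1.

1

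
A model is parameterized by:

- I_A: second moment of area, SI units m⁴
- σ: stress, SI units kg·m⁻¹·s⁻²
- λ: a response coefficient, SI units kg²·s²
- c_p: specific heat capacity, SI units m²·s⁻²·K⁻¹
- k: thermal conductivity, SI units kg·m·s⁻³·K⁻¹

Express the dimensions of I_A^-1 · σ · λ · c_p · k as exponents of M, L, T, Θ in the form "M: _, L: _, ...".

M: 4, L: -2, T: -5, Θ: -2

Collect each base-dimension exponent across the product:
  M: −(0) + (1) + (2) + (0) + (1) = 4
  L: −(4) + (-1) + (0) + (2) + (1) = -2
  T: −(0) + (-2) + (2) + (-2) + (-3) = -5
  Θ: −(0) + (0) + (0) + (-1) + (-1) = -2
So the dimensions are [M⁴ L⁻² T⁻⁵ Θ⁻²].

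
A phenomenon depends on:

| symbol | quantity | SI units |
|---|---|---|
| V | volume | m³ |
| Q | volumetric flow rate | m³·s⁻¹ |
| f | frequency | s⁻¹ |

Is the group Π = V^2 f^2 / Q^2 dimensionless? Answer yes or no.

Sum the exponent of each base dimension across the product:
  M: 2·[V]_M − 2·[Q]_M + 2·[f]_M = 2·(0) − 2·(0) + 2·(0) = 0
  L: 2·[V]_L − 2·[Q]_L + 2·[f]_L = 2·(3) − 2·(3) + 2·(0) = 0
  T: 2·[V]_T − 2·[Q]_T + 2·[f]_T = 2·(0) − 2·(-1) + 2·(-1) = 0
All base exponents vanish — dimensionless.

yes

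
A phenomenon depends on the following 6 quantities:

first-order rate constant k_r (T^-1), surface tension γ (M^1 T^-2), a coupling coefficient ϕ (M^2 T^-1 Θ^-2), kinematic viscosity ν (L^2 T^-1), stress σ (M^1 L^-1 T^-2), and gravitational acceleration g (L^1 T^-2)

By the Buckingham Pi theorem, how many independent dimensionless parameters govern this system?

There are 6 variables and 4 base dimensions (M, L, T, Θ).
The dimension matrix has rank 4.
Independent dimensionless groups: 6 − 4 = 2.

2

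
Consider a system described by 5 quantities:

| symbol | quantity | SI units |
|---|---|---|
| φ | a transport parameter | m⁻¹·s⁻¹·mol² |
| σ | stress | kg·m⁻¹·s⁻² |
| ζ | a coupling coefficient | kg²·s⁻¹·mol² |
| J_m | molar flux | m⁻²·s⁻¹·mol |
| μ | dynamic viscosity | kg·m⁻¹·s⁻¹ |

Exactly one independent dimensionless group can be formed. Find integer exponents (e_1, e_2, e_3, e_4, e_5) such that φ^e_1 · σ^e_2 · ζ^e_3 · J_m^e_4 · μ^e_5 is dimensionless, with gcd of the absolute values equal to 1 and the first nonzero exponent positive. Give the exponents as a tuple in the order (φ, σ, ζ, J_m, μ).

M: e_1·(0) + e_2·(1) + e_3·(2) + e_4·(0) + e_5·(1) = 0
L: e_1·(-1) + e_2·(-1) + e_3·(0) + e_4·(-2) + e_5·(-1) = 0
T: e_1·(-1) + e_2·(-2) + e_3·(-1) + e_4·(-1) + e_5·(-1) = 0
N: e_1·(2) + e_2·(0) + e_3·(2) + e_4·(1) + e_5·(0) = 0
Solving this homogeneous linear system for the smallest-integer solution (first nonzero entry positive) gives (2, -1, -1, -2, 3).

(2, -1, -1, -2, 3)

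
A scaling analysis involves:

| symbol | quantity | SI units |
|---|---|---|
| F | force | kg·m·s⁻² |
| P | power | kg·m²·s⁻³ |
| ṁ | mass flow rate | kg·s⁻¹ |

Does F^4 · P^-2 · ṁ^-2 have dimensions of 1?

yes

Sum the exponent of each base dimension across the product:
  M: 4·[F]_M − 2·[P]_M − 2·[ṁ]_M = 4·(1) − 2·(1) − 2·(1) = 0
  L: 4·[F]_L − 2·[P]_L − 2·[ṁ]_L = 4·(1) − 2·(2) − 2·(0) = 0
  T: 4·[F]_T − 2·[P]_T − 2·[ṁ]_T = 4·(-2) − 2·(-3) − 2·(-1) = 0
  Θ: 4·[F]_Θ − 2·[P]_Θ − 2·[ṁ]_Θ = 4·(0) − 2·(0) − 2·(0) = 0
  N: 4·[F]_N − 2·[P]_N − 2·[ṁ]_N = 4·(0) − 2·(0) − 2·(0) = 0
All base exponents vanish — dimensionless.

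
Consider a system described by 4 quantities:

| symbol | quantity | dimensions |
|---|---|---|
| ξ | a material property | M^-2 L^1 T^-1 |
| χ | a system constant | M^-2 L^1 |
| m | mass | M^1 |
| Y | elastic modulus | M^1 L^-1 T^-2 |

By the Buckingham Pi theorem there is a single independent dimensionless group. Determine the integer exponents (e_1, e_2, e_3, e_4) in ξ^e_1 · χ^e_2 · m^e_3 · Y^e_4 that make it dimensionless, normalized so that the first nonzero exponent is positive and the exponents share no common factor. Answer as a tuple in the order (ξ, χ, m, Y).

(2, -3, -1, -1)

M: e_1·(-2) + e_2·(-2) + e_3·(1) + e_4·(1) = 0
L: e_1·(1) + e_2·(1) + e_3·(0) + e_4·(-1) = 0
T: e_1·(-1) + e_2·(0) + e_3·(0) + e_4·(-2) = 0
Solving this homogeneous linear system for the smallest-integer solution (first nonzero entry positive) gives (2, -3, -1, -1).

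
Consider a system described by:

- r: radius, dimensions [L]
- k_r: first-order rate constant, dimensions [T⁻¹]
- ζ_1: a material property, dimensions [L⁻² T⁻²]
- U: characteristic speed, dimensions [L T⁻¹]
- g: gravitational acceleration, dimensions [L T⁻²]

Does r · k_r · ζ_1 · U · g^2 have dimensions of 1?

Sum the exponent of each base dimension across the product:
  L: [r]_L + [k_r]_L + [ζ_1]_L + [U]_L + 2·[g]_L = (1) + (0) + (-2) + (1) + 2·(1) = 2
  T: [r]_T + [k_r]_T + [ζ_1]_T + [U]_T + 2·[g]_T = (0) + (-1) + (-2) + (-1) + 2·(-2) = -8
Net dimensions [L² T⁻⁸] ≠ [1] — not dimensionless.

no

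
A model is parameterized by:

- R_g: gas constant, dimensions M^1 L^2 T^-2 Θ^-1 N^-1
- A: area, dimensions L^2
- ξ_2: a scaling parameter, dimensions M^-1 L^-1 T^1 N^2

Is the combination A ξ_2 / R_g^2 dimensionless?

Sum the exponent of each base dimension across the product:
  M: −2·[R_g]_M + [A]_M + [ξ_2]_M = −2·(1) + (0) + (-1) = -3
  L: −2·[R_g]_L + [A]_L + [ξ_2]_L = −2·(2) + (2) + (-1) = -3
  T: −2·[R_g]_T + [A]_T + [ξ_2]_T = −2·(-2) + (0) + (1) = 5
  Θ: −2·[R_g]_Θ + [A]_Θ + [ξ_2]_Θ = −2·(-1) + (0) + (0) = 2
  N: −2·[R_g]_N + [A]_N + [ξ_2]_N = −2·(-1) + (0) + (2) = 4
Net dimensions [M⁻³ L⁻³ T⁵ Θ² N⁴] ≠ [1] — not dimensionless.

no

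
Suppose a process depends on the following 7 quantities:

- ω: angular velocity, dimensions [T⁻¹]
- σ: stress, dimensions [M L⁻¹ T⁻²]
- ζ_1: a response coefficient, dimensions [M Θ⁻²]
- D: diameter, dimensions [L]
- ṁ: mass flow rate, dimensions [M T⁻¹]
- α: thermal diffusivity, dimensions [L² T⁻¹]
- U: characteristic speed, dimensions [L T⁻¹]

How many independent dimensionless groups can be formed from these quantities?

3

There are 7 variables and 4 base dimensions (M, L, T, Θ).
The dimension matrix has rank 4.
Independent dimensionless groups: 7 − 4 = 3.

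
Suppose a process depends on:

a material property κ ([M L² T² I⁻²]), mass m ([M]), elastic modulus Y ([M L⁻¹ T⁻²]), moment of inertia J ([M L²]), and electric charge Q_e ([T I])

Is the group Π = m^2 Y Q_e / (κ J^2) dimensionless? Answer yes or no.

no

Sum the exponent of each base dimension across the product:
  M: −[κ]_M + 2·[m]_M + [Y]_M − 2·[J]_M + [Q_e]_M = −(1) + 2·(1) + (1) − 2·(1) + (0) = 0
  L: −[κ]_L + 2·[m]_L + [Y]_L − 2·[J]_L + [Q_e]_L = −(2) + 2·(0) + (-1) − 2·(2) + (0) = -7
  T: −[κ]_T + 2·[m]_T + [Y]_T − 2·[J]_T + [Q_e]_T = −(2) + 2·(0) + (-2) − 2·(0) + (1) = -3
  I: −[κ]_I + 2·[m]_I + [Y]_I − 2·[J]_I + [Q_e]_I = −(-2) + 2·(0) + (0) − 2·(0) + (1) = 3
Net dimensions [L⁻⁷ T⁻³ I³] ≠ [1] — not dimensionless.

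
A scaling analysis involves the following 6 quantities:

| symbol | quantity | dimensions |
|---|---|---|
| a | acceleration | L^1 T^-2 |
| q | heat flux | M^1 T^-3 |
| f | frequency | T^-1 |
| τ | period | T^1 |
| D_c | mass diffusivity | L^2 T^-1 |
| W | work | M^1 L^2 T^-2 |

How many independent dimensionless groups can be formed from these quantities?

There are 6 variables and 3 base dimensions (M, L, T).
The dimension matrix has rank 3.
Independent dimensionless groups: 6 − 3 = 3.

3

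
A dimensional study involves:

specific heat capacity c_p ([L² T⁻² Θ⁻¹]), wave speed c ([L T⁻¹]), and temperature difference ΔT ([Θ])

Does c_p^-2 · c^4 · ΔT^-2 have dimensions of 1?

yes

Sum the exponent of each base dimension across the product:
  M: −2·[c_p]_M + 4·[c]_M − 2·[ΔT]_M = −2·(0) + 4·(0) − 2·(0) = 0
  L: −2·[c_p]_L + 4·[c]_L − 2·[ΔT]_L = −2·(2) + 4·(1) − 2·(0) = 0
  T: −2·[c_p]_T + 4·[c]_T − 2·[ΔT]_T = −2·(-2) + 4·(-1) − 2·(0) = 0
  Θ: −2·[c_p]_Θ + 4·[c]_Θ − 2·[ΔT]_Θ = −2·(-1) + 4·(0) − 2·(1) = 0
  N: −2·[c_p]_N + 4·[c]_N − 2·[ΔT]_N = −2·(0) + 4·(0) − 2·(0) = 0
All base exponents vanish — dimensionless.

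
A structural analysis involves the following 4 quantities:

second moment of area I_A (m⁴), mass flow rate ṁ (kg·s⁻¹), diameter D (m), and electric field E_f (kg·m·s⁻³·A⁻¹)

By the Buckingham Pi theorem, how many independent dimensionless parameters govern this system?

There are 4 variables and 4 base dimensions (M, L, T, I).
The dimension matrix has rank 3 (less than 4: the dimension vectors are linearly dependent).
Independent dimensionless groups: 4 − 3 = 1.

1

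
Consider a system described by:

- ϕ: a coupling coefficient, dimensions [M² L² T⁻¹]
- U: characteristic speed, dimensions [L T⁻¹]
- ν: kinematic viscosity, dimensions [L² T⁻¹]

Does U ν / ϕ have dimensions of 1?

no

Sum the exponent of each base dimension across the product:
  M: −[ϕ]_M + [U]_M + [ν]_M = −(2) + (0) + (0) = -2
  L: −[ϕ]_L + [U]_L + [ν]_L = −(2) + (1) + (2) = 1
  T: −[ϕ]_T + [U]_T + [ν]_T = −(-1) + (-1) + (-1) = -1
Net dimensions [M⁻² L T⁻¹] ≠ [1] — not dimensionless.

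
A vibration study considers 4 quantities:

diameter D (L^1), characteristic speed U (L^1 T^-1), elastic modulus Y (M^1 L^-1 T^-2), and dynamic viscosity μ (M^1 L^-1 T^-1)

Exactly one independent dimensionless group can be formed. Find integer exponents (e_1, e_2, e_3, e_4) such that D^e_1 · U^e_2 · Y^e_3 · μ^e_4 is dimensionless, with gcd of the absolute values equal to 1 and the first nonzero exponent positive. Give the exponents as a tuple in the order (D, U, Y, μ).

M: e_1·(0) + e_2·(0) + e_3·(1) + e_4·(1) = 0
L: e_1·(1) + e_2·(1) + e_3·(-1) + e_4·(-1) = 0
T: e_1·(0) + e_2·(-1) + e_3·(-2) + e_4·(-1) = 0
Solving this homogeneous linear system for the smallest-integer solution (first nonzero entry positive) gives (1, -1, 1, -1).

(1, -1, 1, -1)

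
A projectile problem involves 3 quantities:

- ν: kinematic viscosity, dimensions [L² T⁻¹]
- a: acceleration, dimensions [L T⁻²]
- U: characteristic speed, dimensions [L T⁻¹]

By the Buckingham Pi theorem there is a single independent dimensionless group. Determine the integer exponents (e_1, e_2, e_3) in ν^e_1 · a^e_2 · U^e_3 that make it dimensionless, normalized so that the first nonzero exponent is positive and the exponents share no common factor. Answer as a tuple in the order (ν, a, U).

L: e_1·(2) + e_2·(1) + e_3·(1) = 0
T: e_1·(-1) + e_2·(-2) + e_3·(-1) = 0
Solving this homogeneous linear system for the smallest-integer solution (first nonzero entry positive) gives (1, 1, -3).

(1, 1, -3)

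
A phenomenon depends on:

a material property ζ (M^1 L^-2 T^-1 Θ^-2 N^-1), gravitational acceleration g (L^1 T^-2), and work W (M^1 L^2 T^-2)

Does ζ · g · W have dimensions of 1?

no

Sum the exponent of each base dimension across the product:
  M: [ζ]_M + [g]_M + [W]_M = (1) + (0) + (1) = 2
  L: [ζ]_L + [g]_L + [W]_L = (-2) + (1) + (2) = 1
  T: [ζ]_T + [g]_T + [W]_T = (-1) + (-2) + (-2) = -5
  Θ: [ζ]_Θ + [g]_Θ + [W]_Θ = (-2) + (0) + (0) = -2
  N: [ζ]_N + [g]_N + [W]_N = (-1) + (0) + (0) = -1
Net dimensions [M² L T⁻⁵ Θ⁻² N⁻¹] ≠ [1] — not dimensionless.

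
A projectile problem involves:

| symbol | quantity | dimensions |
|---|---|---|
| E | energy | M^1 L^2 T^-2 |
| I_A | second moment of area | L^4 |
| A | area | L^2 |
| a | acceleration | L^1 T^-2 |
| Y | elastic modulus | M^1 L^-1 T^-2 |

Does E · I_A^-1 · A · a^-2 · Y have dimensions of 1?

no

Sum the exponent of each base dimension across the product:
  M: [E]_M − [I_A]_M + [A]_M − 2·[a]_M + [Y]_M = (1) − (0) + (0) − 2·(0) + (1) = 2
  L: [E]_L − [I_A]_L + [A]_L − 2·[a]_L + [Y]_L = (2) − (4) + (2) − 2·(1) + (-1) = -3
  T: [E]_T − [I_A]_T + [A]_T − 2·[a]_T + [Y]_T = (-2) − (0) + (0) − 2·(-2) + (-2) = 0
Net dimensions [M² L⁻³] ≠ [1] — not dimensionless.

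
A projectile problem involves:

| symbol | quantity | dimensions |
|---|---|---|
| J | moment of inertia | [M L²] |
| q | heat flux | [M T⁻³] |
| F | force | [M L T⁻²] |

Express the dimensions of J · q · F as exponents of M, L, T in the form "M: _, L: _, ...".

Collect each base-dimension exponent across the product:
  M: (1) + (1) + (1) = 3
  L: (2) + (0) + (1) = 3
  T: (0) + (-3) + (-2) = -5
So the dimensions are [M³ L³ T⁻⁵].

M: 3, L: 3, T: -5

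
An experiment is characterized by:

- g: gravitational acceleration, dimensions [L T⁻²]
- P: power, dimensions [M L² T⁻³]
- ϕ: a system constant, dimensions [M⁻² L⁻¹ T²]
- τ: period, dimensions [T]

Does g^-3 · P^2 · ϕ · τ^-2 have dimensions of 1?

yes

Sum the exponent of each base dimension across the product:
  M: −3·[g]_M + 2·[P]_M + [ϕ]_M − 2·[τ]_M = −3·(0) + 2·(1) + (-2) − 2·(0) = 0
  L: −3·[g]_L + 2·[P]_L + [ϕ]_L − 2·[τ]_L = −3·(1) + 2·(2) + (-1) − 2·(0) = 0
  T: −3·[g]_T + 2·[P]_T + [ϕ]_T − 2·[τ]_T = −3·(-2) + 2·(-3) + (2) − 2·(1) = 0
All base exponents vanish — dimensionless.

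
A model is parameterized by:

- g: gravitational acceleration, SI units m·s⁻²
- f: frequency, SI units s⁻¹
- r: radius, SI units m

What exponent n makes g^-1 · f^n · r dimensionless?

Balance the T exponent: (-1)·n from f, plus −(-2) + (0) = 2 from the rest, must sum to zero.
−n + 2 = 0, so n = 2.

2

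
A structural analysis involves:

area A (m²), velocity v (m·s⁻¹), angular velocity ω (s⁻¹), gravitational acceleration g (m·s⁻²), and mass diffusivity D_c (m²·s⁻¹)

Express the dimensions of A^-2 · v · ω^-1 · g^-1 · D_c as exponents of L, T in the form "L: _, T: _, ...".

Collect each base-dimension exponent across the product:
  L: −2·(2) + (1) − (0) − (1) + (2) = -2
  T: −2·(0) + (-1) − (-1) − (-2) + (-1) = 1
So the dimensions are [L⁻² T].

L: -2, T: 1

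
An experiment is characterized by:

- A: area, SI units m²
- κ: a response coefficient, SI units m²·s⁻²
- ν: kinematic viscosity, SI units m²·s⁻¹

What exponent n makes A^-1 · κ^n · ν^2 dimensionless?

Balance the L exponent: (2)·n from κ, plus −(2) + 2·(2) = 2 from the rest, must sum to zero.
2n + 2 = 0, so n = -1.

-1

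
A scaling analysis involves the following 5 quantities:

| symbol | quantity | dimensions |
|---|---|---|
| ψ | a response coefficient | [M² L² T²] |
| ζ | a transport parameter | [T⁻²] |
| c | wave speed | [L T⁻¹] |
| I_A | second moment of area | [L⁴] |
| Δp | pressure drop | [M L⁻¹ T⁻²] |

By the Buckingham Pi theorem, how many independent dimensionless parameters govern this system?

There are 5 variables and 3 base dimensions (M, L, T).
The dimension matrix has rank 3.
Independent dimensionless groups: 5 − 3 = 2.

2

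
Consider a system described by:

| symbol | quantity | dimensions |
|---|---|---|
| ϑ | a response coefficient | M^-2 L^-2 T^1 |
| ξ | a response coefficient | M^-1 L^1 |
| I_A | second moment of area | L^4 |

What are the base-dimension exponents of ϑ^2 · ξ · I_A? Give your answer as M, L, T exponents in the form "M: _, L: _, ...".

M: -5, L: 1, T: 2

Collect each base-dimension exponent across the product:
  M: 2·(-2) + (-1) + (0) = -5
  L: 2·(-2) + (1) + (4) = 1
  T: 2·(1) + (0) + (0) = 2
So the dimensions are [M⁻⁵ L T²].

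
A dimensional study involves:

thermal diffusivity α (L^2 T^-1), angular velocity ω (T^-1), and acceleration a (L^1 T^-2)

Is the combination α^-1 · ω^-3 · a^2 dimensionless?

Sum the exponent of each base dimension across the product:
  M: −[α]_M − 3·[ω]_M + 2·[a]_M = −(0) − 3·(0) + 2·(0) = 0
  L: −[α]_L − 3·[ω]_L + 2·[a]_L = −(2) − 3·(0) + 2·(1) = 0
  T: −[α]_T − 3·[ω]_T + 2·[a]_T = −(-1) − 3·(-1) + 2·(-2) = 0
All base exponents vanish — dimensionless.

yes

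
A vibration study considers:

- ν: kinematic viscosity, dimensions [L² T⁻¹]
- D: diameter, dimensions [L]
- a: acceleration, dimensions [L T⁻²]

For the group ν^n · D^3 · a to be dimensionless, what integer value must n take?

-2

Balance the L exponent: (2)·n from ν, plus 3·(1) + (1) = 4 from the rest, must sum to zero.
2n + 4 = 0, so n = -2.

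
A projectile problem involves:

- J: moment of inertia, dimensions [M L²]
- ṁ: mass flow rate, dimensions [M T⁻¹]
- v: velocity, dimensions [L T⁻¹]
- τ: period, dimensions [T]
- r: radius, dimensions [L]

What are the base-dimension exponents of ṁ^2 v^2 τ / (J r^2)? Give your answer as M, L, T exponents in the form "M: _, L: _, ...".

M: 1, L: -2, T: -3

Collect each base-dimension exponent across the product:
  M: −(1) + 2·(1) + 2·(0) + (0) − 2·(0) = 1
  L: −(2) + 2·(0) + 2·(1) + (0) − 2·(1) = -2
  T: −(0) + 2·(-1) + 2·(-1) + (1) − 2·(0) = -3
So the dimensions are [M L⁻² T⁻³].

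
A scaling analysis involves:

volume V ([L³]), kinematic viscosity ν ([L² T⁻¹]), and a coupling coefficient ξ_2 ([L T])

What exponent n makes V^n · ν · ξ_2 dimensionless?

Balance the L exponent: (3)·n from V, plus (2) + (1) = 3 from the rest, must sum to zero.
3n + 3 = 0, so n = -1.

-1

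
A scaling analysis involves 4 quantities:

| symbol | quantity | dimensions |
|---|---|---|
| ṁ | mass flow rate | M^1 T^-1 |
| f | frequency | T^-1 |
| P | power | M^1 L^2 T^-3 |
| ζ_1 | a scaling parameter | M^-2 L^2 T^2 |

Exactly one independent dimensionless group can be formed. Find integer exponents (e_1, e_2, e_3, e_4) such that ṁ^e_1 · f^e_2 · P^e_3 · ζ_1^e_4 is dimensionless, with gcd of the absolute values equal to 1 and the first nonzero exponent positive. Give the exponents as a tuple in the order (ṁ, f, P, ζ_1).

(3, 2, -1, 1)

M: e_1·(1) + e_2·(0) + e_3·(1) + e_4·(-2) = 0
L: e_1·(0) + e_2·(0) + e_3·(2) + e_4·(2) = 0
T: e_1·(-1) + e_2·(-1) + e_3·(-3) + e_4·(2) = 0
Solving this homogeneous linear system for the smallest-integer solution (first nonzero entry positive) gives (3, 2, -1, 1).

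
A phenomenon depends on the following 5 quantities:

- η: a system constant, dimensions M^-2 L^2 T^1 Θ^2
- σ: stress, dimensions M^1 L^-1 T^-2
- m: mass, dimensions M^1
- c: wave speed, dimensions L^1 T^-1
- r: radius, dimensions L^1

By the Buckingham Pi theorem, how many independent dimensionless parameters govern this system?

There are 5 variables and 4 base dimensions (M, L, T, Θ).
The dimension matrix has rank 4.
Independent dimensionless groups: 5 − 4 = 1.

1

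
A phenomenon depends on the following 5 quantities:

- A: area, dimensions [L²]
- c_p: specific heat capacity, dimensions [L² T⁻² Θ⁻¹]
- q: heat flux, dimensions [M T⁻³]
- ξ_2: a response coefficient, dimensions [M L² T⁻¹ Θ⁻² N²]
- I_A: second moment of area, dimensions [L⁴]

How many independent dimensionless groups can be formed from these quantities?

1

There are 5 variables and 5 base dimensions (M, L, T, Θ, N).
The dimension matrix has rank 4 (less than 5: the dimension vectors are linearly dependent).
Independent dimensionless groups: 5 − 4 = 1.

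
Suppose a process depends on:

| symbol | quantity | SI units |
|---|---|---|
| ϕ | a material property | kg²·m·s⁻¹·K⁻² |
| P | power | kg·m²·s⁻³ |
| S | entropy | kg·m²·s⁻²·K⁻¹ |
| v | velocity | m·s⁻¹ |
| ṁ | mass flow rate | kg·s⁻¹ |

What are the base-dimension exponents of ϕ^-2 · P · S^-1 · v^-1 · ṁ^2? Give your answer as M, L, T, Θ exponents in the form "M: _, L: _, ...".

M: -2, L: -3, T: 0, Θ: 5

Collect each base-dimension exponent across the product:
  M: −2·(2) + (1) − (1) − (0) + 2·(1) = -2
  L: −2·(1) + (2) − (2) − (1) + 2·(0) = -3
  T: −2·(-1) + (-3) − (-2) − (-1) + 2·(-1) = 0
  Θ: −2·(-2) + (0) − (-1) − (0) + 2·(0) = 5
So the dimensions are [M⁻² L⁻³ Θ⁵].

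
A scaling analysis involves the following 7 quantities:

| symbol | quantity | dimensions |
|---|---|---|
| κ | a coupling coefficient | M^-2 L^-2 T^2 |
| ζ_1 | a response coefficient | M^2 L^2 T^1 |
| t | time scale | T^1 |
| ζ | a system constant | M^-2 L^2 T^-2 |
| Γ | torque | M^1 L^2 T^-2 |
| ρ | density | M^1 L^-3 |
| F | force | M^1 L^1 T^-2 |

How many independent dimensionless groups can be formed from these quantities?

4

There are 7 variables and 3 base dimensions (M, L, T).
The dimension matrix has rank 3.
Independent dimensionless groups: 7 − 3 = 4.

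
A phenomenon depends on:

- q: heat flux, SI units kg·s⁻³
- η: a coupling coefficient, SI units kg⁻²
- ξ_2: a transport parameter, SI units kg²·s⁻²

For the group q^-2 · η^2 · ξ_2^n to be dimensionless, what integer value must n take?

Balance the M exponent: (2)·n from ξ_2, plus −2·(1) + 2·(-2) = -6 from the rest, must sum to zero.
2n − 6 = 0, so n = 3.

3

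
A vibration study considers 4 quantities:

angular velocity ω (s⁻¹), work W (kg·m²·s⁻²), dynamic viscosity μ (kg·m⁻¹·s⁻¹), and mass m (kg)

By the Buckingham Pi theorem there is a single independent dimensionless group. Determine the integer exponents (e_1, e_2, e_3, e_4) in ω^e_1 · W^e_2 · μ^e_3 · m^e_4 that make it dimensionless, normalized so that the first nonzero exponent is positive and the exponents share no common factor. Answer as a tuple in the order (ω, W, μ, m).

M: e_1·(0) + e_2·(1) + e_3·(1) + e_4·(1) = 0
L: e_1·(0) + e_2·(2) + e_3·(-1) + e_4·(0) = 0
T: e_1·(-1) + e_2·(-2) + e_3·(-1) + e_4·(0) = 0
Solving this homogeneous linear system for the smallest-integer solution (first nonzero entry positive) gives (4, -1, -2, 3).

(4, -1, -2, 3)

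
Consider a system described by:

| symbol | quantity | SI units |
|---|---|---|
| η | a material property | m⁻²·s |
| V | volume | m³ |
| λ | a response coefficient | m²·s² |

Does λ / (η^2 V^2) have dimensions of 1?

yes

Sum the exponent of each base dimension across the product:
  L: −2·[η]_L − 2·[V]_L + [λ]_L = −2·(-2) − 2·(3) + (2) = 0
  T: −2·[η]_T − 2·[V]_T + [λ]_T = −2·(1) − 2·(0) + (2) = 0
All base exponents vanish — dimensionless.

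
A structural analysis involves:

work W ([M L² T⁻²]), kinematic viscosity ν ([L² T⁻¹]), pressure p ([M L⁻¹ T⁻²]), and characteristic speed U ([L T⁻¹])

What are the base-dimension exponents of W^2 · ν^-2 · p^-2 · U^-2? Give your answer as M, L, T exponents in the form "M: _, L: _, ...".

Collect each base-dimension exponent across the product:
  M: 2·(1) − 2·(0) − 2·(1) − 2·(0) = 0
  L: 2·(2) − 2·(2) − 2·(-1) − 2·(1) = 0
  T: 2·(-2) − 2·(-1) − 2·(-2) − 2·(-1) = 4
So the dimensions are [T⁴].

M: 0, L: 0, T: 4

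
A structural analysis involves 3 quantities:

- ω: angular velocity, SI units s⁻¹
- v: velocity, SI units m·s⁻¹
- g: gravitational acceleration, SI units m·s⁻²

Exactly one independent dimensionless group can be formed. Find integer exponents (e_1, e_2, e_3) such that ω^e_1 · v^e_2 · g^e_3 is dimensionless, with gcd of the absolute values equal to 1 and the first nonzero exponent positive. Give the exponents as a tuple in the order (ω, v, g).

(1, 1, -1)

L: e_1·(0) + e_2·(1) + e_3·(1) = 0
T: e_1·(-1) + e_2·(-1) + e_3·(-2) = 0
Solving this homogeneous linear system for the smallest-integer solution (first nonzero entry positive) gives (1, 1, -1).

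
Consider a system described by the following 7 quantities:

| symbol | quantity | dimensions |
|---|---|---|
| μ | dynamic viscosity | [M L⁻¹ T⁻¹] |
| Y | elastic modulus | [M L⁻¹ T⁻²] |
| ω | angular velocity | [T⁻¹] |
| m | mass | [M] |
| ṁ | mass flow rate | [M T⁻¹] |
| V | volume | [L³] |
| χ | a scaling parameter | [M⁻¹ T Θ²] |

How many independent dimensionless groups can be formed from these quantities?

3

There are 7 variables and 4 base dimensions (M, L, T, Θ).
The dimension matrix has rank 4.
Independent dimensionless groups: 7 − 4 = 3.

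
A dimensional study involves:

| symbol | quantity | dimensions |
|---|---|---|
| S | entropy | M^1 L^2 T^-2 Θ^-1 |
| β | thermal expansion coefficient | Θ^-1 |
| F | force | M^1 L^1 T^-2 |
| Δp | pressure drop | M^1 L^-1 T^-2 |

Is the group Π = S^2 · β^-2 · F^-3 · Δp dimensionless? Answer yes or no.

yes

Sum the exponent of each base dimension across the product:
  M: 2·[S]_M − 2·[β]_M − 3·[F]_M + [Δp]_M = 2·(1) − 2·(0) − 3·(1) + (1) = 0
  L: 2·[S]_L − 2·[β]_L − 3·[F]_L + [Δp]_L = 2·(2) − 2·(0) − 3·(1) + (-1) = 0
  T: 2·[S]_T − 2·[β]_T − 3·[F]_T + [Δp]_T = 2·(-2) − 2·(0) − 3·(-2) + (-2) = 0
  Θ: 2·[S]_Θ − 2·[β]_Θ − 3·[F]_Θ + [Δp]_Θ = 2·(-1) − 2·(-1) − 3·(0) + (0) = 0
All base exponents vanish — dimensionless.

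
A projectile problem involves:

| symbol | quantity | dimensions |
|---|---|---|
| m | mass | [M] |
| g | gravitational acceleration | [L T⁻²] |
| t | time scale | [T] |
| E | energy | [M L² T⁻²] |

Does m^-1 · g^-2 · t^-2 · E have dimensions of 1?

yes

Sum the exponent of each base dimension across the product:
  M: −[m]_M − 2·[g]_M − 2·[t]_M + [E]_M = −(1) − 2·(0) − 2·(0) + (1) = 0
  L: −[m]_L − 2·[g]_L − 2·[t]_L + [E]_L = −(0) − 2·(1) − 2·(0) + (2) = 0
  T: −[m]_T − 2·[g]_T − 2·[t]_T + [E]_T = −(0) − 2·(-2) − 2·(1) + (-2) = 0
  Θ: −[m]_Θ − 2·[g]_Θ − 2·[t]_Θ + [E]_Θ = −(0) − 2·(0) − 2·(0) + (0) = 0
All base exponents vanish — dimensionless.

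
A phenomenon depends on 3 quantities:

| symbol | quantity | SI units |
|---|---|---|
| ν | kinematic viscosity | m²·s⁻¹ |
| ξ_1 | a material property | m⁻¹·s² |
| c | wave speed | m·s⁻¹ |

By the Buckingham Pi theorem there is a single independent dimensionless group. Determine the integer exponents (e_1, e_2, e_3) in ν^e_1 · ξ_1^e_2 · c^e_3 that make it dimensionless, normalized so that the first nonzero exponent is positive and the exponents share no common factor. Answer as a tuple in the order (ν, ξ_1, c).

L: e_1·(2) + e_2·(-1) + e_3·(1) = 0
T: e_1·(-1) + e_2·(2) + e_3·(-1) = 0
Solving this homogeneous linear system for the smallest-integer solution (first nonzero entry positive) gives (1, -1, -3).

(1, -1, -3)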